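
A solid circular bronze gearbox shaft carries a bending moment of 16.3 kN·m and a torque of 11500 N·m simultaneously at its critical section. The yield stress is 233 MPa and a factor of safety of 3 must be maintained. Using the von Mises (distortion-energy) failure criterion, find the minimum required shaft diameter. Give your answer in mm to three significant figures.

d = 136 mm

σ_allow = σ_y/n = 233/3 = 77.67 MPa.
For a solid shaft σ_b = 32M/(πd³) and τ = 16T/(πd³), so the von Mises stress is σ' = (16/πd³)·√(4M²+3T²).
√(4M²+3T²) = √(4×(1.630×10^7)² + 3×(1.150×10^7)²) = 3.820×10^7 N·mm.
d³ = 16×3.820×10^7/(π×77.67) = 2.505×10^6 mm³.
d = 135.8 mm.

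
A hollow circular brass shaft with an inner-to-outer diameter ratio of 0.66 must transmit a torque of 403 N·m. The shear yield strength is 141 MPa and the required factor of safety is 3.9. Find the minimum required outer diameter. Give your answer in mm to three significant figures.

d_o = 41.2 mm

τ_allow = 141/3.9 = 36.15 MPa.
For a hollow shaft τ = 16T/[πd_o³(1−k⁴)] with k = 0.66, so 1−k⁴ = 0.8103.
d_o³ = 16T/[π τ_allow (1−k⁴)] = 16×403000/(π×36.15×0.8103) = 70060 mm³.
d_o = 41.23 mm.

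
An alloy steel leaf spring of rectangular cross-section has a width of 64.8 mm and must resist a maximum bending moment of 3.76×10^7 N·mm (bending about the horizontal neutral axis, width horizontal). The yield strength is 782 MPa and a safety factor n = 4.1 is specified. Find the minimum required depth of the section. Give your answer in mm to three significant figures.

h = 135 mm

σ_allow = 782/4.1 = 190.7 MPa.
For a rectangular section σ = 6M/(bh²), so h² = 6M/(b σ_allow) = 6×3.7600×10^7/(64.8×190.7) = 18250 mm².
h = 135.1 mm.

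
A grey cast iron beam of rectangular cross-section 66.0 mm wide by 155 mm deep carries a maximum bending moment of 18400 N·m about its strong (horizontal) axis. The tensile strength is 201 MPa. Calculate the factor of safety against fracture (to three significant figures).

Section modulus S = bh²/6 = 66.0×155²/6 = 264300 mm³.
σ = M/S = 1.8400×10^7/264300 = 69.62 MPa.
n = 201/69.62 = 2.887.

n = 2.89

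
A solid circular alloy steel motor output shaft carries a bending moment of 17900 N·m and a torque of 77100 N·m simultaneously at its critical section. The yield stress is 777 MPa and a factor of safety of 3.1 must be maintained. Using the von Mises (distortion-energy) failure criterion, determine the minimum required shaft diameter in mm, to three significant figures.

d = 141 mm

σ_allow = σ_y/n = 777/3.1 = 250.6 MPa.
For a solid shaft σ_b = 32M/(πd³) and τ = 16T/(πd³), so the von Mises stress is σ' = (16/πd³)·√(4M²+3T²).
√(4M²+3T²) = √(4×(1.790×10^7)² + 3×(7.710×10^7)²) = 1.383×10^8 N·mm.
d³ = 16×1.383×10^8/(π×250.6) = 2.809×10^6 mm³.
d = 141.1 mm.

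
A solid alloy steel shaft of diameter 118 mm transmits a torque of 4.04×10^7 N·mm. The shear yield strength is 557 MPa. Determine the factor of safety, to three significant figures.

n = 4.45

τ = 16T/(πd³) = 16×4.0400×10^7/(π×118³) = 125.2 MPa.
n = τ_limit/τ = 557/125.2 = 4.448.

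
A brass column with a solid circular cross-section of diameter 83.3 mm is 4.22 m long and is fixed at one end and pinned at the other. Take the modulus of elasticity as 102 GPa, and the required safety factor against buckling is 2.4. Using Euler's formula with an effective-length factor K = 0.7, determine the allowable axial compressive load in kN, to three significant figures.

P_allow = 114 kN

I = πd⁴/64 = π×83.3⁴/64 = 2.363×10^6 mm⁴.
Effective length L_e = KL = 0.7×4.22 m = 2954 mm.
Euler critical load P_cr = π²EI/L_e² = π²×102000×2.363×10^6/2954² = 272700 N.
P_allow = P_cr/n = 272700/2.4 = 113600 N.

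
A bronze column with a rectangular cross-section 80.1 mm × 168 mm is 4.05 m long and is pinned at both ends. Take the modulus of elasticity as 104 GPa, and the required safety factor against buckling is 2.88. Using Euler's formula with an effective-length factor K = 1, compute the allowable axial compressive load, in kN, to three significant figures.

P_allow = 156 kN

Buckling occurs about the weak axis: I_min = h·b³/12 = 168×80.1³/12 = 7.195×10^6 mm⁴ (b = 80.1 mm is the smaller dimension).
Effective length L_e = KL = 1×4.05 m = 4050 mm.
Euler critical load P_cr = π²EI/L_e² = π²×104000×7.195×10^6/4050² = 450200 N.
P_allow = P_cr/n = 450200/2.88 = 156300 N.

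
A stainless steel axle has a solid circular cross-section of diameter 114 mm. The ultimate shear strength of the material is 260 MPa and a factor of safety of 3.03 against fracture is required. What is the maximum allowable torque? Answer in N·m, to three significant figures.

T_allow = 25000 N·m

τ_allow = 260/3.03 = 85.81 MPa.
For a solid shaft T_allow = τ_allow·πd³/16; πd³/16 = π×114³/16 = 290900 mm³.
T_allow = 85.81×290900 = 2.496×10^7 N·mm = 24960 N·m.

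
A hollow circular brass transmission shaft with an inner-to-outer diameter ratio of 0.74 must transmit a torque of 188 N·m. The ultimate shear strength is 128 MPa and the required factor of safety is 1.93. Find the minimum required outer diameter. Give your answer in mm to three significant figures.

d_o = 27.4 mm

τ_allow = 128/1.93 = 66.32 MPa.
For a hollow shaft τ = 16T/[πd_o³(1−k⁴)] with k = 0.74, so 1−k⁴ = 0.7001.
d_o³ = 16T/[π τ_allow (1−k⁴)] = 16×188000/(π×66.32×0.7001) = 20620 mm³.
d_o = 27.42 mm.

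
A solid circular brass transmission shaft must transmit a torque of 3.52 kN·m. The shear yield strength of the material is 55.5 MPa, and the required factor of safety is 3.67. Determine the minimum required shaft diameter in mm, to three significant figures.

d = 106 mm

Allowable shear stress τ_allow = 55.5/3.67 = 15.12 MPa.
For a solid shaft τ = 16T/(πd³), so d³ = 16T/(π τ_allow) = 16×3520000/(π×15.12) = 1.185×10^6 mm³.
d = (1.185×10^6)^(1/3) = 105.8 mm.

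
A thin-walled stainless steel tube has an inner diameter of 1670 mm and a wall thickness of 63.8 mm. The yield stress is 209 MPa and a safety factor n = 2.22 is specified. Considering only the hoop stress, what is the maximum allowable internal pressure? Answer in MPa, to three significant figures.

p_allow = 7.19 MPa

σ_allow = 209/2.22 = 94.14 MPa.
σ_h = pD/(2t) → p_allow = 2σ_allow t/D = 2×94.14×63.8/1670 = 7.193 MPa.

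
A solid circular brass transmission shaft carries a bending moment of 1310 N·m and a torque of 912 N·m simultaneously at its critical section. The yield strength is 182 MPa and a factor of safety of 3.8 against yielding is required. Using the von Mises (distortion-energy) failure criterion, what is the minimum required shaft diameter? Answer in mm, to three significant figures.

d = 68.8 mm

σ_allow = σ_y/n = 182/3.8 = 47.89 MPa.
For a solid shaft σ_b = 32M/(πd³) and τ = 16T/(πd³), so the von Mises stress is σ' = (16/πd³)·√(4M²+3T²).
√(4M²+3T²) = √(4×(1.310×10^6)² + 3×(912000)²) = 3.059×10^6 N·mm.
d³ = 16×3.059×10^6/(π×47.89) = 325300 mm³.
d = 68.78 mm.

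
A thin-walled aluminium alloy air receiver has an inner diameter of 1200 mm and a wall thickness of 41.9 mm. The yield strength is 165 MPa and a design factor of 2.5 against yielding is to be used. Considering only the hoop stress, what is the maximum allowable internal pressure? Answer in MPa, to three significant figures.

σ_allow = 165/2.5 = 66.00 MPa.
σ_h = pD/(2t) → p_allow = 2σ_allow t/D = 2×66.00×41.9/1200 = 4.609 MPa.

p_allow = 4.61 MPa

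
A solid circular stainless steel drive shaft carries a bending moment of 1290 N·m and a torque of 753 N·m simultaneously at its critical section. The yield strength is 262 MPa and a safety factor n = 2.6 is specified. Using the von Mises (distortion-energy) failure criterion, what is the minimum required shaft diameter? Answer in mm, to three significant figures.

σ_allow = σ_y/n = 262/2.6 = 100.8 MPa.
For a solid shaft σ_b = 32M/(πd³) and τ = 16T/(πd³), so the von Mises stress is σ' = (16/πd³)·√(4M²+3T²).
√(4M²+3T²) = √(4×(1.290×10^6)² + 3×(753000)²) = 2.891×10^6 N·mm.
d³ = 16×2.891×10^6/(π×100.8) = 146100 mm³.
d = 52.67 mm.

d = 52.7 mm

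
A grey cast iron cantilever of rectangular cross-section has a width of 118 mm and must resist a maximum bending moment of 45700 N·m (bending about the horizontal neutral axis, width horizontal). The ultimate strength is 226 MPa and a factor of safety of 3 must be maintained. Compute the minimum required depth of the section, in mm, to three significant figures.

h = 176 mm

σ_allow = 226/3 = 75.33 MPa.
For a rectangular section σ = 6M/(bh²), so h² = 6M/(b σ_allow) = 6×4.5700×10^7/(118×75.33) = 30850 mm².
h = 175.6 mm.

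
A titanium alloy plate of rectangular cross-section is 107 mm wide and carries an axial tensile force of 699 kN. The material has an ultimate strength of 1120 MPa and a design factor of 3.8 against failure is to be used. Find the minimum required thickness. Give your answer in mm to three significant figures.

σ_allow = 1120/3.8 = 294.7 MPa.
Required area A = F/σ_allow = 699000/294.7 = 2372 mm².
t = A/w = 2372/107 = 22.16 mm.

t = 22.2 mm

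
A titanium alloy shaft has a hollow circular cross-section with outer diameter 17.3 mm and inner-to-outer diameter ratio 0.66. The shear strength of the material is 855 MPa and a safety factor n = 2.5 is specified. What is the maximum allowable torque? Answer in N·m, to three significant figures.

T_allow = 282 N·m

τ_allow = 855/2.5 = 342.0 MPa.
For a hollow shaft T_allow = τ_allow·πd_o³(1−k⁴)/16 with 1−k⁴ = 0.8103, so πd_o³(1−k⁴)/16 = 823.7 mm³.
T_allow = 342.0×823.7 = 281700 N·mm = 281.7 N·m.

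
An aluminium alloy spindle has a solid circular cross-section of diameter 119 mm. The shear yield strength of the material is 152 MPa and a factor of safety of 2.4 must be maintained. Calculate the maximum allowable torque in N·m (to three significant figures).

T_allow = 21000 N·m

τ_allow = 152/2.4 = 63.33 MPa.
For a solid shaft T_allow = τ_allow·πd³/16; πd³/16 = π×119³/16 = 330900 mm³.
T_allow = 63.33×330900 = 2.096×10^7 N·mm = 20960 N·m.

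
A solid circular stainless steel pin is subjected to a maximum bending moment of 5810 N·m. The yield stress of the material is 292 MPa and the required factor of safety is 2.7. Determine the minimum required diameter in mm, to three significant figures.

σ_allow = 292/2.7 = 108.1 MPa.
For a solid circular section σ = 32M/(πd³), so d³ = 32M/(π σ_allow) = 32×5810000/(π×108.1) = 547200 mm³.
d = 81.79 mm.

d = 81.8 mm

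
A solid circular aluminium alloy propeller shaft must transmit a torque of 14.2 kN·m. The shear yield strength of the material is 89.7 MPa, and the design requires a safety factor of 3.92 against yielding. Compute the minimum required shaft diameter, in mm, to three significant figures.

d = 147 mm

Allowable shear stress τ_allow = 89.7/3.92 = 22.88 MPa.
For a solid shaft τ = 16T/(πd³), so d³ = 16T/(π τ_allow) = 16×1.4200×10^7/(π×22.88) = 3.160×10^6 mm³.
d = (3.160×10^6)^(1/3) = 146.8 mm.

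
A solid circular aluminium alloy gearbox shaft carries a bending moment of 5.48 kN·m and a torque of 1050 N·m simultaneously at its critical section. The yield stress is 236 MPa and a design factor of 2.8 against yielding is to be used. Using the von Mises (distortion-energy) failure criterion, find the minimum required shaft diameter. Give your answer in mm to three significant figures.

σ_allow = σ_y/n = 236/2.8 = 84.29 MPa.
For a solid shaft σ_b = 32M/(πd³) and τ = 16T/(πd³), so the von Mises stress is σ' = (16/πd³)·√(4M²+3T²).
√(4M²+3T²) = √(4×(5.480×10^6)² + 3×(1.050×10^6)²) = 1.111×10^7 N·mm.
d³ = 16×1.111×10^7/(π×84.29) = 671300 mm³.
d = 87.56 mm.

d = 87.6 mm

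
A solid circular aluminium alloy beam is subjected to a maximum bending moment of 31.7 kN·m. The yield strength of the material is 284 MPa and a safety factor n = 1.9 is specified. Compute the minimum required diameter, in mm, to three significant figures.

σ_allow = 284/1.9 = 149.5 MPa.
For a solid circular section σ = 32M/(πd³), so d³ = 32M/(π σ_allow) = 32×3.1700×10^7/(π×149.5) = 2.160×10^6 mm³.
d = 129.3 mm.

d = 129 mm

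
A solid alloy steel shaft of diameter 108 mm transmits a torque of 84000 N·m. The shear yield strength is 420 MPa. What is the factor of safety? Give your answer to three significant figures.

n = 1.24

τ = 16T/(πd³) = 16×8.4000×10^7/(π×108³) = 339.6 MPa.
n = τ_limit/τ = 420/339.6 = 1.237.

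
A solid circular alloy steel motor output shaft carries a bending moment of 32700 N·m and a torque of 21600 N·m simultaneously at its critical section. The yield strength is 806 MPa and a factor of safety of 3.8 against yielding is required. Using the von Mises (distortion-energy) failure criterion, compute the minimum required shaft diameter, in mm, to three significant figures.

d = 122 mm

σ_allow = σ_y/n = 806/3.8 = 212.1 MPa.
For a solid shaft σ_b = 32M/(πd³) and τ = 16T/(πd³), so the von Mises stress is σ' = (16/πd³)·√(4M²+3T²).
√(4M²+3T²) = √(4×(3.270×10^7)² + 3×(2.160×10^7)²) = 7.534×10^7 N·mm.
d³ = 16×7.534×10^7/(π×212.1) = 1.809×10^6 mm³.
d = 121.8 mm.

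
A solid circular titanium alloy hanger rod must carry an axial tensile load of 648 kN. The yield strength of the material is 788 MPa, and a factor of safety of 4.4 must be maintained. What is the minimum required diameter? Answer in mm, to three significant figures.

d = 67.9 mm

Allowable stress σ_allow = 788/4.4 = 179.1 MPa.
Required area A = F/σ_allow = 648000/179.1 = 3618 mm².
A = πd²/4 → d = √(4A/π) = 67.87 mm.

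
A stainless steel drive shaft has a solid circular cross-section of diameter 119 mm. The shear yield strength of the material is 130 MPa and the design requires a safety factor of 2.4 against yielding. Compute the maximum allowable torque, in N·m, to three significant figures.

τ_allow = 130/2.4 = 54.17 MPa.
For a solid shaft T_allow = τ_allow·πd³/16; πd³/16 = π×119³/16 = 330900 mm³.
T_allow = 54.17×330900 = 1.792×10^7 N·mm = 17920 N·m.

T_allow = 17900 N·m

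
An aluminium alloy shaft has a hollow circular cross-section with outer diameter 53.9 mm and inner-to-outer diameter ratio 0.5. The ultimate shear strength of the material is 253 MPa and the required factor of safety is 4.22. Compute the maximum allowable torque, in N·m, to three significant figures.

τ_allow = 253/4.22 = 59.95 MPa.
For a hollow shaft T_allow = τ_allow·πd_o³(1−k⁴)/16 with 1−k⁴ = 0.9375, so πd_o³(1−k⁴)/16 = 28820 mm³.
T_allow = 59.95×28820 = 1.728×10^6 N·mm = 1728 N·m.

T_allow = 1730 N·m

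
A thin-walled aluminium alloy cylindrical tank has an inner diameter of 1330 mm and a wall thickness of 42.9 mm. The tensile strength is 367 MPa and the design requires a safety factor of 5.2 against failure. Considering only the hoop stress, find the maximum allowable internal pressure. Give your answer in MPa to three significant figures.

σ_allow = 367/5.2 = 70.58 MPa.
σ_h = pD/(2t) → p_allow = 2σ_allow t/D = 2×70.58×42.9/1330 = 4.553 MPa.

p_allow = 4.55 MPa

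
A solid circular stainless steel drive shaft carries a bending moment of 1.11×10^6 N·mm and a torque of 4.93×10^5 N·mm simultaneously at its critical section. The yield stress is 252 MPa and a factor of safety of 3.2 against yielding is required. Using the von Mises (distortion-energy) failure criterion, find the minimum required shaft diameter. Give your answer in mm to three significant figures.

σ_allow = σ_y/n = 252/3.2 = 78.75 MPa.
For a solid shaft σ_b = 32M/(πd³) and τ = 16T/(πd³), so the von Mises stress is σ' = (16/πd³)·√(4M²+3T²).
√(4M²+3T²) = √(4×(1.110×10^6)² + 3×(493000)²) = 2.379×10^6 N·mm.
d³ = 16×2.379×10^6/(π×78.75) = 153800 mm³.
d = 53.58 mm.

d = 53.6 mm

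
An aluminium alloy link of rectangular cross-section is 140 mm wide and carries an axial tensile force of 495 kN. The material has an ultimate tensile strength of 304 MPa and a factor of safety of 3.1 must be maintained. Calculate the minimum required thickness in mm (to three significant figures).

σ_allow = 304/3.1 = 98.06 MPa.
Required area A = F/σ_allow = 495000/98.06 = 5048 mm².
t = A/w = 5048/140 = 36.05 mm.

t = 36.1 mm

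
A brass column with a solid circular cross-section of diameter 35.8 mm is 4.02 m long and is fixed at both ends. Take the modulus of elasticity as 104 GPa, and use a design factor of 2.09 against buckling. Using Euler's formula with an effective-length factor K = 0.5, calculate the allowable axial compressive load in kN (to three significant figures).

P_allow = 9.80 kN

I = πd⁴/64 = π×35.8⁴/64 = 80630 mm⁴.
Effective length L_e = KL = 0.5×4.02 m = 2010 mm.
Euler critical load P_cr = π²EI/L_e² = π²×104000×80630/2010² = 20490 N.
P_allow = P_cr/n = 20490/2.09 = 9802 N.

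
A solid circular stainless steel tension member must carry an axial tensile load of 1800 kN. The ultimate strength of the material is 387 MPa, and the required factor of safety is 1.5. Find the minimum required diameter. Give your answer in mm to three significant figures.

d = 94.3 mm

Allowable stress σ_allow = 387/1.5 = 258.0 MPa.
Required area A = F/σ_allow = 1800000/258.0 = 6977 mm².
A = πd²/4 → d = √(4A/π) = 94.25 mm.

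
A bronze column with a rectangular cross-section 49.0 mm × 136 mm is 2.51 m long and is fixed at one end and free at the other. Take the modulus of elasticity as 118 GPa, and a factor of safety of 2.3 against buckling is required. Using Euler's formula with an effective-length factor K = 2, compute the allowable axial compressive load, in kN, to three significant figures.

Buckling occurs about the weak axis: I_min = h·b³/12 = 136×49.0³/12 = 1.333×10^6 mm⁴ (b = 49.0 mm is the smaller dimension).
Effective length L_e = KL = 2×2.51 m = 5020 mm.
Euler critical load P_cr = π²EI/L_e² = π²×118000×1.333×10^6/5020² = 61620 N.
P_allow = P_cr/n = 61620/2.3 = 26790 N.

P_allow = 26.8 kN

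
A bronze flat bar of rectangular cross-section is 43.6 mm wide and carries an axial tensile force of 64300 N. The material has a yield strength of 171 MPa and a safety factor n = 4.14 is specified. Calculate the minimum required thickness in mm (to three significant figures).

σ_allow = 171/4.14 = 41.30 MPa.
Required area A = F/σ_allow = 64300/41.30 = 1557 mm².
t = A/w = 1557/43.6 = 35.70 mm.

t = 35.7 mm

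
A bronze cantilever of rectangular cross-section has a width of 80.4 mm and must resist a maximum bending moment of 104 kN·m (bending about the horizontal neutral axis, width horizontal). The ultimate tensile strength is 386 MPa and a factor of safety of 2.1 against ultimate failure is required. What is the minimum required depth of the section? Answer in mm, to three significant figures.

σ_allow = 386/2.1 = 183.8 MPa.
For a rectangular section σ = 6M/(bh²), so h² = 6M/(b σ_allow) = 6×1.0400×10^8/(80.4×183.8) = 42220 mm².
h = 205.5 mm.

h = 205 mm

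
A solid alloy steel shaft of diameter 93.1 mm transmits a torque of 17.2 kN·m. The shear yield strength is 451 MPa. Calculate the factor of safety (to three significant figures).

n = 4.15

τ = 16T/(πd³) = 16×1.7200×10^7/(π×93.1³) = 108.6 MPa.
n = τ_limit/τ = 451/108.6 = 4.155.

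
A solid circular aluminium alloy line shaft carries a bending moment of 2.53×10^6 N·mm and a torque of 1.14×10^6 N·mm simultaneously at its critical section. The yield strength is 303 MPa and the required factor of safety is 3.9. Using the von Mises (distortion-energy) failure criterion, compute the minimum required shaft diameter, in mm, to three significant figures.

σ_allow = σ_y/n = 303/3.9 = 77.69 MPa.
For a solid shaft σ_b = 32M/(πd³) and τ = 16T/(πd³), so the von Mises stress is σ' = (16/πd³)·√(4M²+3T²).
√(4M²+3T²) = √(4×(2.530×10^6)² + 3×(1.140×10^6)²) = 5.432×10^6 N·mm.
d³ = 16×5.432×10^6/(π×77.69) = 356100 mm³.
d = 70.88 mm.

d = 70.9 mm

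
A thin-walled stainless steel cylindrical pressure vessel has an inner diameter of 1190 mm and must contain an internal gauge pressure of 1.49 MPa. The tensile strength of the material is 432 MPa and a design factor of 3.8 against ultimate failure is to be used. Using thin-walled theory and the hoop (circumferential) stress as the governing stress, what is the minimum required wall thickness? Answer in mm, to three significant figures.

σ_allow = 432/3.8 = 113.7 MPa.
Hoop stress σ_h = pD/(2t), so t = pD/(2σ_allow) = 1.49×1190/(2×113.7) = 7.798 mm.

t = 7.80 mm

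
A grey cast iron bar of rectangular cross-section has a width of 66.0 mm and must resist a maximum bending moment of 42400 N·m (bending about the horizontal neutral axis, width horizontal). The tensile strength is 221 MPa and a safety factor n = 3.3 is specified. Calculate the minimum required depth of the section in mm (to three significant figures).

h = 240 mm

σ_allow = 221/3.3 = 66.97 MPa.
For a rectangular section σ = 6M/(bh²), so h² = 6M/(b σ_allow) = 6×4.2400×10^7/(66.0×66.97) = 57560 mm².
h = 239.9 mm.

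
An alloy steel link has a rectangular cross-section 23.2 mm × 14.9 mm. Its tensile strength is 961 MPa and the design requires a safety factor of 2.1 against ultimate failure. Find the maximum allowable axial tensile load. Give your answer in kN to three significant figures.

F_allow = 158 kN

σ_allow = 961/2.1 = 457.6 MPa.
A = 23.2×14.9 = 345.7 mm².
F_allow = σ_allow × A = 457.6×345.7 = 158200 N.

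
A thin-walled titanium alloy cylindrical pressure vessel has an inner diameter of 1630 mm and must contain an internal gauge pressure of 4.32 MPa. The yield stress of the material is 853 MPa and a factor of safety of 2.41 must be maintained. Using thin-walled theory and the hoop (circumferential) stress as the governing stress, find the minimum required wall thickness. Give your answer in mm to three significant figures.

σ_allow = 853/2.41 = 353.9 MPa.
Hoop stress σ_h = pD/(2t), so t = pD/(2σ_allow) = 4.32×1630/(2×353.9) = 9.947 mm.

t = 9.95 mm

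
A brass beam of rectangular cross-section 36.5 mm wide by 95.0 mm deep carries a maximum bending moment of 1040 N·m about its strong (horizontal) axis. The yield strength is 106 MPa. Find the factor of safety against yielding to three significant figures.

Section modulus S = bh²/6 = 36.5×95.0²/6 = 54900 mm³.
σ = M/S = 1040000/54900 = 18.94 MPa.
n = 106/18.94 = 5.596.

n = 5.60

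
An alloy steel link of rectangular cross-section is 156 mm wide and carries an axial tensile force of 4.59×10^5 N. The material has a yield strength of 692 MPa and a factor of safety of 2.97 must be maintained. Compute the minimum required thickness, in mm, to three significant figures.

t = 12.6 mm

σ_allow = 692/2.97 = 233.0 MPa.
Required area A = F/σ_allow = 459000/233.0 = 1970 mm².
t = A/w = 1970/156 = 12.63 mm.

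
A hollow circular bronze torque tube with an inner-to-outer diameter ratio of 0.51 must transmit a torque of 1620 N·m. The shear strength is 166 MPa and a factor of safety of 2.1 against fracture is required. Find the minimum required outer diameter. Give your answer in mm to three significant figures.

τ_allow = 166/2.1 = 79.05 MPa.
For a hollow shaft τ = 16T/[πd_o³(1−k⁴)] with k = 0.51, so 1−k⁴ = 0.9323.
d_o³ = 16T/[π τ_allow (1−k⁴)] = 16×1620000/(π×79.05×0.9323) = 111900 mm³.
d_o = 48.20 mm.

d_o = 48.2 mm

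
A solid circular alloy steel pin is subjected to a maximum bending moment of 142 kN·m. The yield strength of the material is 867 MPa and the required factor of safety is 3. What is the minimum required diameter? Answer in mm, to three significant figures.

d = 171 mm

σ_allow = 867/3 = 289.0 MPa.
For a solid circular section σ = 32M/(πd³), so d³ = 32M/(π σ_allow) = 32×1.4200×10^8/(π×289.0) = 5.005×10^6 mm³.
d = 171.1 mm.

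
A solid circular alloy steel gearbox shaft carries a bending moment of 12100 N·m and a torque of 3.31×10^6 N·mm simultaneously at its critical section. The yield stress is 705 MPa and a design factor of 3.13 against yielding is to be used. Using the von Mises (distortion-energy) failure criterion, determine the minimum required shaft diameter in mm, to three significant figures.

d = 82.5 mm

σ_allow = σ_y/n = 705/3.13 = 225.2 MPa.
For a solid shaft σ_b = 32M/(πd³) and τ = 16T/(πd³), so the von Mises stress is σ' = (16/πd³)·√(4M²+3T²).
√(4M²+3T²) = √(4×(1.210×10^7)² + 3×(3.310×10^6)²) = 2.487×10^7 N·mm.
d³ = 16×2.487×10^7/(π×225.2) = 562300 mm³.
d = 82.54 mm.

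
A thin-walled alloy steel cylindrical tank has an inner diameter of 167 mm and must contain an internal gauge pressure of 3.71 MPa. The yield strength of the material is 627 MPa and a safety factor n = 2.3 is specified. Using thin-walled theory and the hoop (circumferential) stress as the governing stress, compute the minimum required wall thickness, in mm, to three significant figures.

t = 1.14 mm

σ_allow = 627/2.3 = 272.6 MPa.
Hoop stress σ_h = pD/(2t), so t = pD/(2σ_allow) = 3.71×167/(2×272.6) = 1.136 mm.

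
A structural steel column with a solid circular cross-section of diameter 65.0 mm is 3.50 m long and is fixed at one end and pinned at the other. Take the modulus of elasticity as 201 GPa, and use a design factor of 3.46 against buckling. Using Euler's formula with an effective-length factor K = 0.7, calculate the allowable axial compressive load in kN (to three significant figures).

I = πd⁴/64 = π×65.0⁴/64 = 876200 mm⁴.
Effective length L_e = KL = 0.7×3.50 m = 2450 mm.
Euler critical load P_cr = π²EI/L_e² = π²×201000×876200/2450² = 289600 N.
P_allow = P_cr/n = 289600/3.46 = 83700 N.

P_allow = 83.7 kN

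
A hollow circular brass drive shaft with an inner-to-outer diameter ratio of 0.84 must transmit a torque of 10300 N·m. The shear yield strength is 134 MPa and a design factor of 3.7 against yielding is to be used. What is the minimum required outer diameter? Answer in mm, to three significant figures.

τ_allow = 134/3.7 = 36.22 MPa.
For a hollow shaft τ = 16T/[πd_o³(1−k⁴)] with k = 0.84, so 1−k⁴ = 0.5021.
d_o³ = 16T/[π τ_allow (1−k⁴)] = 16×1.0300×10^7/(π×36.22×0.5021) = 2.885×10^6 mm³.
d_o = 142.4 mm.

d_o = 142 mm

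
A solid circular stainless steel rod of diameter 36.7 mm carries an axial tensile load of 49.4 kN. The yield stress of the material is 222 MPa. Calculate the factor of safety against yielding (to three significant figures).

n = 4.75

A = πd²/4 = 1058 mm².
σ = F/A = 49400/1058 = 46.70 MPa.
n = 222/46.70 = 4.754.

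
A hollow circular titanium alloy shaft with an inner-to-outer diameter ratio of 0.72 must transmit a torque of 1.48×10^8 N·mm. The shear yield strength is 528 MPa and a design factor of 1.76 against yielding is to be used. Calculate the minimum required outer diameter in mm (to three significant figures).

τ_allow = 528/1.76 = 300.0 MPa.
For a hollow shaft τ = 16T/[πd_o³(1−k⁴)] with k = 0.72, so 1−k⁴ = 0.7313.
d_o³ = 16T/[π τ_allow (1−k⁴)] = 16×1.4800×10^8/(π×300.0×0.7313) = 3.436×10^6 mm³.
d_o = 150.9 mm.

d_o = 151 mm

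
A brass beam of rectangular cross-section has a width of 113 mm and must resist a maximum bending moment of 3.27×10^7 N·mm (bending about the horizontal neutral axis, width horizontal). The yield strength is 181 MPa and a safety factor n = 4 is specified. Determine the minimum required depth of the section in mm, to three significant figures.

σ_allow = 181/4 = 45.25 MPa.
For a rectangular section σ = 6M/(bh²), so h² = 6M/(b σ_allow) = 6×3.2700×10^7/(113×45.25) = 38370 mm².
h = 195.9 mm.

h = 196 mm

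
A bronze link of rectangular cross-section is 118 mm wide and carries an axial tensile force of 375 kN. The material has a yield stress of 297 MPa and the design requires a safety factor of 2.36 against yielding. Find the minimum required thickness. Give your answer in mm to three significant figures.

t = 25.3 mm

σ_allow = 297/2.36 = 125.8 MPa.
Required area A = F/σ_allow = 375000/125.8 = 2980 mm².
t = A/w = 2980/118 = 25.25 mm.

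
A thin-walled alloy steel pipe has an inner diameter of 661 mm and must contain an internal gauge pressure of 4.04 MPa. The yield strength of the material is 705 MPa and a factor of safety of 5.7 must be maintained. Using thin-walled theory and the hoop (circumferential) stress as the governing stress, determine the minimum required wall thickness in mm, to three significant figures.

σ_allow = 705/5.7 = 123.7 MPa.
Hoop stress σ_h = pD/(2t), so t = pD/(2σ_allow) = 4.04×661/(2×123.7) = 10.80 mm.

t = 10.8 mm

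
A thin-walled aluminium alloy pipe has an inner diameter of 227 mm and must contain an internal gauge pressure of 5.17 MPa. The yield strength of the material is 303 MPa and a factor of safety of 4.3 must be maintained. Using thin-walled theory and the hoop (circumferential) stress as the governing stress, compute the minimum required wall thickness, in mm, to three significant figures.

σ_allow = 303/4.3 = 70.47 MPa.
Hoop stress σ_h = pD/(2t), so t = pD/(2σ_allow) = 5.17×227/(2×70.47) = 8.327 mm.

t = 8.33 mm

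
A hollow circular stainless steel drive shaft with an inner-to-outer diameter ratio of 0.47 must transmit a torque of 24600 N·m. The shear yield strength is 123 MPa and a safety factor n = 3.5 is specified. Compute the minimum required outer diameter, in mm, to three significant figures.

τ_allow = 123/3.5 = 35.14 MPa.
For a hollow shaft τ = 16T/[πd_o³(1−k⁴)] with k = 0.47, so 1−k⁴ = 0.9512.
d_o³ = 16T/[π τ_allow (1−k⁴)] = 16×2.4600×10^7/(π×35.14×0.9512) = 3.748×10^6 mm³.
d_o = 155.3 mm.

d_o = 155 mm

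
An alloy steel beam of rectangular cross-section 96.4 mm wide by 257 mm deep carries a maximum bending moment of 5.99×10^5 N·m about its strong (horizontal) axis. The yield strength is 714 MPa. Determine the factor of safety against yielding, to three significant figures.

Section modulus S = bh²/6 = 96.4×257²/6 = 1.061×10^6 mm³.
σ = M/S = 5.9900×10^8/1.061×10^6 = 564.5 MPa.
n = 714/564.5 = 1.265.

n = 1.26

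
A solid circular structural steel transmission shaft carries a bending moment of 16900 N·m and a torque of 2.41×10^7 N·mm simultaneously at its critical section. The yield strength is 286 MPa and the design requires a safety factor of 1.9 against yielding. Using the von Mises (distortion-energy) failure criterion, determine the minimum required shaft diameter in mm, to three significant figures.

σ_allow = σ_y/n = 286/1.9 = 150.5 MPa.
For a solid shaft σ_b = 32M/(πd³) and τ = 16T/(πd³), so the von Mises stress is σ' = (16/πd³)·√(4M²+3T²).
√(4M²+3T²) = √(4×(1.690×10^7)² + 3×(2.410×10^7)²) = 5.371×10^7 N·mm.
d³ = 16×5.371×10^7/(π×150.5) = 1.817×10^6 mm³.
d = 122.0 mm.

d = 122 mm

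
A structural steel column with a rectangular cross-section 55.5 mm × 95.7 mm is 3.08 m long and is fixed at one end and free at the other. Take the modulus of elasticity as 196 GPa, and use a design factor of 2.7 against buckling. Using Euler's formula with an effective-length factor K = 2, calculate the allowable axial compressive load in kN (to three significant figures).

P_allow = 25.7 kN

Buckling occurs about the weak axis: I_min = h·b³/12 = 95.7×55.5³/12 = 1.363×10^6 mm⁴ (b = 55.5 mm is the smaller dimension).
Effective length L_e = KL = 2×3.08 m = 6160 mm.
Euler critical load P_cr = π²EI/L_e² = π²×196000×1.363×10^6/6160² = 69500 N.
P_allow = P_cr/n = 69500/2.7 = 25740 N.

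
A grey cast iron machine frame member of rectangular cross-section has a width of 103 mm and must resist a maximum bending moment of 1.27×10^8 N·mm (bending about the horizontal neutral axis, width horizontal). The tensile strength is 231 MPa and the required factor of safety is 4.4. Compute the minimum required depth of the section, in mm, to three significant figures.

h = 375 mm

σ_allow = 231/4.4 = 52.50 MPa.
For a rectangular section σ = 6M/(bh²), so h² = 6M/(b σ_allow) = 6×1.2700×10^8/(103×52.50) = 140900 mm².
h = 375.4 mm.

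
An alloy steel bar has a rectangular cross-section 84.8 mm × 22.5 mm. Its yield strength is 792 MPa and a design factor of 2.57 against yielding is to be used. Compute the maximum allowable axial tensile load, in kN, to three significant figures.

σ_allow = 792/2.57 = 308.2 MPa.
A = 84.8×22.5 = 1908 mm².
F_allow = σ_allow × A = 308.2×1908 = 588000 N.

F_allow = 588 kN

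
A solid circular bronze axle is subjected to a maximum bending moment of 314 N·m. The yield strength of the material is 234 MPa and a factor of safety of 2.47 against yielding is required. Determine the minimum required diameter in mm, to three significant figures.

σ_allow = 234/2.47 = 94.74 MPa.
For a solid circular section σ = 32M/(πd³), so d³ = 32M/(π σ_allow) = 32×314000/(π×94.74) = 33760 mm³.
d = 32.32 mm.

d = 32.3 mm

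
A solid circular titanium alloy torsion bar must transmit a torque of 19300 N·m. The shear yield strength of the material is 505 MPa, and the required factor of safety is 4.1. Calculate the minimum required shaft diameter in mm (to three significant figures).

d = 92.8 mm

Allowable shear stress τ_allow = 505/4.1 = 123.2 MPa.
For a solid shaft τ = 16T/(πd³), so d³ = 16T/(π τ_allow) = 16×1.9300×10^7/(π×123.2) = 798000 mm³.
d = (798000)^(1/3) = 92.76 mm.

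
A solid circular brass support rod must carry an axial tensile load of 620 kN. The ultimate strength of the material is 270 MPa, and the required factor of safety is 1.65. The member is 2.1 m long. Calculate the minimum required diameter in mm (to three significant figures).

Allowable stress σ_allow = 270/1.65 = 163.6 MPa.
Required area A = F/σ_allow = 620000/163.6 = 3789 mm².
A = πd²/4 → d = √(4A/π) = 69.46 mm.

d = 69.5 mm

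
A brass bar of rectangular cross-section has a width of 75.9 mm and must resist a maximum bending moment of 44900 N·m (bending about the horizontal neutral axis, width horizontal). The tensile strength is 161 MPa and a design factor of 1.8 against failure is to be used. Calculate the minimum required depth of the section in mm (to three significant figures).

h = 199 mm

σ_allow = 161/1.8 = 89.44 MPa.
For a rectangular section σ = 6M/(bh²), so h² = 6M/(b σ_allow) = 6×4.4900×10^7/(75.9×89.44) = 39680 mm².
h = 199.2 mm.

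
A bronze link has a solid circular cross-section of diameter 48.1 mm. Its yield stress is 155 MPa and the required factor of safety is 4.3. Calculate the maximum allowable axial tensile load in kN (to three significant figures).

σ_allow = 155/4.3 = 36.05 MPa.
A = πd²/4 = π×48.1²/4 = 1817 mm².
F_allow = σ_allow × A = 36.05×1817 = 65500 N.

F_allow = 65.5 kN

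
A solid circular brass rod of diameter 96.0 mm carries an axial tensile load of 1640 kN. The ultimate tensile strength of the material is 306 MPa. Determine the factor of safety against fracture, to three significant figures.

A = πd²/4 = 7238 mm².
σ = F/A = 1640000/7238 = 226.6 MPa.
n = 306/226.6 = 1.351.

n = 1.35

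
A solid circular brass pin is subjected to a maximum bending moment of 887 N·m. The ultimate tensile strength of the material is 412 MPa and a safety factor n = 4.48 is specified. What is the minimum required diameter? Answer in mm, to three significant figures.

σ_allow = 412/4.48 = 91.96 MPa.
For a solid circular section σ = 32M/(πd³), so d³ = 32M/(π σ_allow) = 32×887000/(π×91.96) = 98240 mm³.
d = 46.14 mm.

d = 46.1 mm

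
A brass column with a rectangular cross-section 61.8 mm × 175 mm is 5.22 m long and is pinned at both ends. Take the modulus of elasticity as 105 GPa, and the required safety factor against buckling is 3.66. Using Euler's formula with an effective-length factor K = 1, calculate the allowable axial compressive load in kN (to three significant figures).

Buckling occurs about the weak axis: I_min = h·b³/12 = 175×61.8³/12 = 3.442×10^6 mm⁴ (b = 61.8 mm is the smaller dimension).
Effective length L_e = KL = 1×5.22 m = 5220 mm.
Euler critical load P_cr = π²EI/L_e² = π²×105000×3.442×10^6/5220² = 130900 N.
P_allow = P_cr/n = 130900/3.66 = 35770 N.

P_allow = 35.8 kN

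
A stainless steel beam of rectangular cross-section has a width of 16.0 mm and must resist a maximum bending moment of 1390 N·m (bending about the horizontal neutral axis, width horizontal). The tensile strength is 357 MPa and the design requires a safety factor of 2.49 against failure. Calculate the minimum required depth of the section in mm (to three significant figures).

h = 60.3 mm

σ_allow = 357/2.49 = 143.4 MPa.
For a rectangular section σ = 6M/(bh²), so h² = 6M/(b σ_allow) = 6×1390000/(16.0×143.4) = 3636 mm².
h = 60.30 mm.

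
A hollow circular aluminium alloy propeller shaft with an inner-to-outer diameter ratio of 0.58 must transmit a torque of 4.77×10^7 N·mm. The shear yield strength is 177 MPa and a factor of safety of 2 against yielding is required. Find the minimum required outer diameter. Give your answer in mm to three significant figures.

d_o = 146 mm

τ_allow = 177/2 = 88.50 MPa.
For a hollow shaft τ = 16T/[πd_o³(1−k⁴)] with k = 0.58, so 1−k⁴ = 0.8868.
d_o³ = 16T/[π τ_allow (1−k⁴)] = 16×4.7700×10^7/(π×88.50×0.8868) = 3.095×10^6 mm³.
d_o = 145.7 mm.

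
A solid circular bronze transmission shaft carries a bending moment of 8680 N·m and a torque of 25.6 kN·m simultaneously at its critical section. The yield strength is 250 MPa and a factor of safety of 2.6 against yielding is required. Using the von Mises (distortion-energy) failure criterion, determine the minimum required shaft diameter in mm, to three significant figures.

σ_allow = σ_y/n = 250/2.6 = 96.15 MPa.
For a solid shaft σ_b = 32M/(πd³) and τ = 16T/(πd³), so the von Mises stress is σ' = (16/πd³)·√(4M²+3T²).
√(4M²+3T²) = √(4×(8.680×10^6)² + 3×(2.560×10^7)²) = 4.762×10^7 N·mm.
d³ = 16×4.762×10^7/(π×96.15) = 2.522×10^6 mm³.
d = 136.1 mm.

d = 136 mm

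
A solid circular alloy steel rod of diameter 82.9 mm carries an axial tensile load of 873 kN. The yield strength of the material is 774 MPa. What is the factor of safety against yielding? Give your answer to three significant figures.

A = πd²/4 = 5398 mm².
σ = F/A = 873000/5398 = 161.7 MPa.
n = 774/161.7 = 4.785.

n = 4.79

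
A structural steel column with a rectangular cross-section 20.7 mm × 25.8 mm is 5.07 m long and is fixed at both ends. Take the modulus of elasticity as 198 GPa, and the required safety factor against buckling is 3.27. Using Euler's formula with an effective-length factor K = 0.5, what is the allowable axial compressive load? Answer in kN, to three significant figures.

Buckling occurs about the weak axis: I_min = h·b³/12 = 25.8×20.7³/12 = 19070 mm⁴ (b = 20.7 mm is the smaller dimension).
Effective length L_e = KL = 0.5×5.07 m = 2535 mm.
Euler critical load P_cr = π²EI/L_e² = π²×198000×19070/2535² = 5799 N.
P_allow = P_cr/n = 5799/3.27 = 1773 N.

P_allow = 1.77 kN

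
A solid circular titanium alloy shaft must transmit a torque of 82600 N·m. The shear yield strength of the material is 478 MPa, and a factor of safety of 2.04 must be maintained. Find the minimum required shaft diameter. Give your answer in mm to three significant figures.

Allowable shear stress τ_allow = 478/2.04 = 234.3 MPa.
For a solid shaft τ = 16T/(πd³), so d³ = 16T/(π τ_allow) = 16×8.2600×10^7/(π×234.3) = 1.795×10^6 mm³.
d = (1.795×10^6)^(1/3) = 121.5 mm.

d = 122 mm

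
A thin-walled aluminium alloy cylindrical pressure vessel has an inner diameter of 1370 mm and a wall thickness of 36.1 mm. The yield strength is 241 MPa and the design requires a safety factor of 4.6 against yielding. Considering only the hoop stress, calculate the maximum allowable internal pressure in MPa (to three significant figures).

σ_allow = 241/4.6 = 52.39 MPa.
σ_h = pD/(2t) → p_allow = 2σ_allow t/D = 2×52.39×36.1/1370 = 2.761 MPa.

p_allow = 2.76 MPa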